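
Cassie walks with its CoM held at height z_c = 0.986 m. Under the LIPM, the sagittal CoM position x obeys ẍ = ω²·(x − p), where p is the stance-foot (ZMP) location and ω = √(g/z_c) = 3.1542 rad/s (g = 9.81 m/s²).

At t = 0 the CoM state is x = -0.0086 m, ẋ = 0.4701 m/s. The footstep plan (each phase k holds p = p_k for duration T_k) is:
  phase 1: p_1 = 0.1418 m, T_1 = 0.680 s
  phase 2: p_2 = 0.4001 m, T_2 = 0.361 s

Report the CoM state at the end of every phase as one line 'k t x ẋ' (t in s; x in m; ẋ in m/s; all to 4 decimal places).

1 0.6800 0.1185 0.0370
2 1.0410 -0.0683 -1.1811

phase 1: p=0.1418, T=0.680, ωT=2.144856, cosh=4.328948, sinh=4.211863; start (x,ẋ)=(-0.008600, 0.470100) → end (x,ẋ)=(0.118460, 0.036966)
phase 2: p=0.4001, T=0.361, ωT=1.138666, cosh=1.721423, sinh=1.401177; start (x,ẋ)=(0.118460, 0.036966) → end (x,ẋ)=(-0.068301, -1.181102)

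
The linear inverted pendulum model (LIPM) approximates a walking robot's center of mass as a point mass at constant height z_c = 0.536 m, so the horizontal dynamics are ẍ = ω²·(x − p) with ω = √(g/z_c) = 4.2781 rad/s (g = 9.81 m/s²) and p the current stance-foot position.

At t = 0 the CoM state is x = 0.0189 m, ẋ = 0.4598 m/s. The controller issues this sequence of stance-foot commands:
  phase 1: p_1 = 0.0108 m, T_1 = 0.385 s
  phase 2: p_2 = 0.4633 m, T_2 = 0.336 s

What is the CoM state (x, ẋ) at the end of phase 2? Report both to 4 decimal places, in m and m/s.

phase 1: p=0.0108, T=0.385, ωT=1.647069, cosh=2.692176, sinh=2.499562; start (x,ẋ)=(0.018900, 0.459800) → end (x,ẋ)=(0.301254, 1.324479)
phase 2: p=0.4633, T=0.336, ωT=1.437442, cosh=2.223723, sinh=1.986188; start (x,ẋ)=(0.301254, 1.324479) → end (x,ẋ)=(0.717868, 1.568348)

x = 0.7179, ẋ = 1.5683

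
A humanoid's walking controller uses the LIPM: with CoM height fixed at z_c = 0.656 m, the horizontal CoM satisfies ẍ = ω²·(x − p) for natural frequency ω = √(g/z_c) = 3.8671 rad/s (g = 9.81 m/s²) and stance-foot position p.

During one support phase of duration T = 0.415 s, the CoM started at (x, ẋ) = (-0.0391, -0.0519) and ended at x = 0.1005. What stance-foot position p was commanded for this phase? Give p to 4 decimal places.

ωT = 3.8671·0.415 = 1.604847; cosh(ωT) = 2.589008, sinh(ωT) = 2.388088
x(T) = p + (x₀−p)·cosh(ωT) + (ẋ₀/ω)·sinh(ωT) ⇒ p·(1 − cosh) = x(T) − x₀·cosh − (ẋ₀/ω)·sinh
numerator   = 0.1005 − (-0.0391)·2.589008 − (-0.0519/3.8671)·2.388088 = 0.233781
denominator = 1 − 2.589008 = -1.589008
p = 0.233781 / -1.589008 = -0.1471

p = -0.1471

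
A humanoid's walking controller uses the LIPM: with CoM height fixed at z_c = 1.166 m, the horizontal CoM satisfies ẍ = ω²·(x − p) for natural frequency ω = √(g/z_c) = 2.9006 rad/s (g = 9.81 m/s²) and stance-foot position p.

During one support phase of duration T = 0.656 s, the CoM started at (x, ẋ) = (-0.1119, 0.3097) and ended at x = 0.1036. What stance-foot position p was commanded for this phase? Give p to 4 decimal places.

ωT = 2.9006·0.656 = 1.902794; cosh(ωT) = 3.426875, sinh(ωT) = 3.277723
x(T) = p + (x₀−p)·cosh(ωT) + (ẋ₀/ω)·sinh(ωT) ⇒ p·(1 − cosh) = x(T) − x₀·cosh − (ẋ₀/ω)·sinh
numerator   = 0.1036 − (-0.1119)·3.426875 − (0.3097/2.9006)·3.277723 = 0.137101
denominator = 1 − 3.426875 = -2.426875
p = 0.137101 / -2.426875 = -0.0565

p = -0.0565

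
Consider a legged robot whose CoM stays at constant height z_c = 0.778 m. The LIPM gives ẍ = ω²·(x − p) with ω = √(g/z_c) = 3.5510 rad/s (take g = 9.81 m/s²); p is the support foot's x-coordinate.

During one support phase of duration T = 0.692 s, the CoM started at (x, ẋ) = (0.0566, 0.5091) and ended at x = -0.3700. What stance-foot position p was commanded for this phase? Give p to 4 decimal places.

p = 0.3143

ωT = 3.5510·0.692 = 2.457292; cosh(ωT) = 5.879412, sinh(ωT) = 5.793746
x(T) = p + (x₀−p)·cosh(ωT) + (ẋ₀/ω)·sinh(ωT) ⇒ p·(1 − cosh) = x(T) − x₀·cosh − (ẋ₀/ω)·sinh
numerator   = -0.3700 − (0.0566)·5.879412 − (0.5091/3.5510)·5.793746 = -1.533413
denominator = 1 − 5.879412 = -4.879412
p = -1.533413 / -4.879412 = 0.3143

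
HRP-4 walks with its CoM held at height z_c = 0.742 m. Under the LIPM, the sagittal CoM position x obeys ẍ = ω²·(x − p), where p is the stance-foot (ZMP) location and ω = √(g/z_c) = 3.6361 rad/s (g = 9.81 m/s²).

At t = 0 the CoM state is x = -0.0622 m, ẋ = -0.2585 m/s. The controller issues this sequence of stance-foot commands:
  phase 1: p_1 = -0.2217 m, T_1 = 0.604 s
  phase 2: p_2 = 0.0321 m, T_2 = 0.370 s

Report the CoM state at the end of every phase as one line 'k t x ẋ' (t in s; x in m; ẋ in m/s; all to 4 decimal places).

1 0.6040 0.1886 1.3985
2 0.9740 1.0411 3.8849

phase 1: p=-0.2217, T=0.604, ωT=2.196204, cosh=4.551024, sinh=4.439799; start (x,ẋ)=(-0.062200, -0.258500) → end (x,ẋ)=(0.188551, 1.398457)
phase 2: p=0.0321, T=0.370, ωT=1.345357, cosh=2.050002, sinh=1.789555; start (x,ẋ)=(0.188551, 1.398457) → end (x,ẋ)=(1.041095, 3.884868)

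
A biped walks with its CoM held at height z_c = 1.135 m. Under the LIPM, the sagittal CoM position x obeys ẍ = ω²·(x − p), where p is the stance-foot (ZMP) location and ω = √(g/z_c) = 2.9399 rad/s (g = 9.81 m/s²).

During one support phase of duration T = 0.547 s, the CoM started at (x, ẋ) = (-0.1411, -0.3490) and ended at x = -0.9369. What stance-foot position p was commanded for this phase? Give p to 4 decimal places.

p = 0.1791

ωT = 2.9399·0.547 = 1.608125; cosh(ωT) = 2.596852, sinh(ωT) = 2.396589
x(T) = p + (x₀−p)·cosh(ωT) + (ẋ₀/ω)·sinh(ωT) ⇒ p·(1 − cosh) = x(T) − x₀·cosh − (ẋ₀/ω)·sinh
numerator   = -0.9369 − (-0.1411)·2.596852 − (-0.3490/2.9399)·2.396589 = -0.285981
denominator = 1 − 2.596852 = -1.596852
p = -0.285981 / -1.596852 = 0.1791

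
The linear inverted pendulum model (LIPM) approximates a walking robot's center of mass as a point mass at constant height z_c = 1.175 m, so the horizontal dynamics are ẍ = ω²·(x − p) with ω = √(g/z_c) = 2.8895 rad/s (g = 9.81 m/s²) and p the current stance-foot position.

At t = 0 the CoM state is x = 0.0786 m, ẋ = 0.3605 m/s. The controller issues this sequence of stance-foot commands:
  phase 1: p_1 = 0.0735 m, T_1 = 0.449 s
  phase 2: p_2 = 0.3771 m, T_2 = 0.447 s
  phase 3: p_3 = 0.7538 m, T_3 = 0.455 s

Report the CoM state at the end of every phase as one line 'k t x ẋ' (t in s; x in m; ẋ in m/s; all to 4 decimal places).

phase 1: p=0.0735, T=0.449, ωT=1.297386, cosh=1.966481, sinh=1.693235; start (x,ẋ)=(0.078600, 0.360500) → end (x,ẋ)=(0.294781, 0.733869)
phase 2: p=0.3771, T=0.447, ωT=1.291607, cosh=1.956728, sinh=1.681899; start (x,ẋ)=(0.294781, 0.733869) → end (x,ẋ)=(0.643188, 1.035921)
phase 3: p=0.7538, T=0.455, ωT=1.314723, cosh=1.996133, sinh=1.727584; start (x,ẋ)=(0.643188, 1.035921) → end (x,ẋ)=(1.152364, 1.515679)

1 0.4490 0.2948 0.7339
2 0.8960 0.6432 1.0359
3 1.3510 1.1524 1.5157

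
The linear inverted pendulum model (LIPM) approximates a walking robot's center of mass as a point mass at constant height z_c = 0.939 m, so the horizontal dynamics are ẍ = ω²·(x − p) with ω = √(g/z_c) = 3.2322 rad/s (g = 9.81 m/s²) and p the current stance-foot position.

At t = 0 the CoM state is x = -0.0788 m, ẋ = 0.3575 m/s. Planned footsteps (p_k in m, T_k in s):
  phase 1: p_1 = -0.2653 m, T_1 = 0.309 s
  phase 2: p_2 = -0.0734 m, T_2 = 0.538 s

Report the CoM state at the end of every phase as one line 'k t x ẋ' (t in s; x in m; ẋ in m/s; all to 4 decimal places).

phase 1: p=-0.2653, T=0.309, ωT=0.998750, cosh=1.541613, sinh=1.173273; start (x,ẋ)=(-0.078800, 0.357500) → end (x,ẋ)=(0.151982, 1.258382)
phase 2: p=-0.0734, T=0.538, ωT=1.738924, cosh=2.933462, sinh=2.757752; start (x,ẋ)=(0.151982, 1.258382) → end (x,ẋ)=(1.661415, 5.700377)

1 0.3090 0.1520 1.2584
2 0.8470 1.6614 5.7004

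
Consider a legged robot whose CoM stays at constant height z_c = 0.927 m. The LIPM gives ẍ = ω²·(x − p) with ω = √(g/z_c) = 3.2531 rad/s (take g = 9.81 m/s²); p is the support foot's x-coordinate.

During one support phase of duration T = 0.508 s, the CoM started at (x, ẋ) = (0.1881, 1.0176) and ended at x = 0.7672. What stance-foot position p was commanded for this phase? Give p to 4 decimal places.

p = 0.3097

ωT = 3.2531·0.508 = 1.652575; cosh(ωT) = 2.705980, sinh(ωT) = 2.514424
x(T) = p + (x₀−p)·cosh(ωT) + (ẋ₀/ω)·sinh(ωT) ⇒ p·(1 − cosh) = x(T) − x₀·cosh − (ẋ₀/ω)·sinh
numerator   = 0.7672 − (0.1881)·2.705980 − (1.0176/3.2531)·2.514424 = -0.528330
denominator = 1 − 2.705980 = -1.705980
p = -0.528330 / -1.705980 = 0.3097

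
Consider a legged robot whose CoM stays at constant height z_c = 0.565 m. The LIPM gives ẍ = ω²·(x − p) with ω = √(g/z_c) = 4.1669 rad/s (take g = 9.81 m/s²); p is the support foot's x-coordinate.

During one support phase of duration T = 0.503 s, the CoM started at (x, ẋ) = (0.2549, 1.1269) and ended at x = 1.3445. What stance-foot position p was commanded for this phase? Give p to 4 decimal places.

p = 0.2528

ωT = 4.1669·0.503 = 2.095951; cosh(ωT) = 4.128061, sinh(ωT) = 4.005108
x(T) = p + (x₀−p)·cosh(ωT) + (ẋ₀/ω)·sinh(ωT) ⇒ p·(1 − cosh) = x(T) − x₀·cosh − (ẋ₀/ω)·sinh
numerator   = 1.3445 − (0.2549)·4.128061 − (1.1269/4.1669)·4.005108 = -0.790888
denominator = 1 − 4.128061 = -3.128061
p = -0.790888 / -3.128061 = 0.2528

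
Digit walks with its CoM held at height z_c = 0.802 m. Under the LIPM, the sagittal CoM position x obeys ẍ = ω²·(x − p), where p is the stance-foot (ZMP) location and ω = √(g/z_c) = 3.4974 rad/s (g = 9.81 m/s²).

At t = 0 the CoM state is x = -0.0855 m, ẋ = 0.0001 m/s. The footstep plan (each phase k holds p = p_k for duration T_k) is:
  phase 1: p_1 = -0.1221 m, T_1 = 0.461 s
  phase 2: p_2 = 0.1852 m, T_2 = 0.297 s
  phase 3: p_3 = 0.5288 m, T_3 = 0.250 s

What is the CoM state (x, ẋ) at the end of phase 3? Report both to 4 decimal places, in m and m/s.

x = -0.3956, ẋ = -2.5768

phase 1: p=-0.1221, T=0.461, ωT=1.612301, cosh=2.606883, sinh=2.407455; start (x,ẋ)=(-0.085500, 0.000100) → end (x,ẋ)=(-0.026619, 0.308427)
phase 2: p=0.1852, T=0.297, ωT=1.038728, cosh=1.589762, sinh=1.235858; start (x,ẋ)=(-0.026619, 0.308427) → end (x,ẋ)=(-0.042555, -0.425219)
phase 3: p=0.5288, T=0.250, ωT=0.874350, cosh=1.407225, sinh=0.990092; start (x,ẋ)=(-0.042555, -0.425219) → end (x,ẋ)=(-0.395602, -2.576837)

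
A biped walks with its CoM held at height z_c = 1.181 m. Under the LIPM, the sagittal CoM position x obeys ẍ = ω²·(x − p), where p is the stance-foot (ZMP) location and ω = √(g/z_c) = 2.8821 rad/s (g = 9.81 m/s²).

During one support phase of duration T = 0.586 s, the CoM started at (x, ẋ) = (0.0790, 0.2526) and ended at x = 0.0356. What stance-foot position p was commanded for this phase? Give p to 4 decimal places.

p = 0.2305

ωT = 2.8821·0.586 = 1.688911; cosh(ωT) = 2.799150, sinh(ωT) = 2.614430
x(T) = p + (x₀−p)·cosh(ωT) + (ẋ₀/ω)·sinh(ωT) ⇒ p·(1 − cosh) = x(T) − x₀·cosh − (ẋ₀/ω)·sinh
numerator   = 0.0356 − (0.0790)·2.799150 − (0.2526/2.8821)·2.614430 = -0.414673
denominator = 1 − 2.799150 = -1.799150
p = -0.414673 / -1.799150 = 0.2305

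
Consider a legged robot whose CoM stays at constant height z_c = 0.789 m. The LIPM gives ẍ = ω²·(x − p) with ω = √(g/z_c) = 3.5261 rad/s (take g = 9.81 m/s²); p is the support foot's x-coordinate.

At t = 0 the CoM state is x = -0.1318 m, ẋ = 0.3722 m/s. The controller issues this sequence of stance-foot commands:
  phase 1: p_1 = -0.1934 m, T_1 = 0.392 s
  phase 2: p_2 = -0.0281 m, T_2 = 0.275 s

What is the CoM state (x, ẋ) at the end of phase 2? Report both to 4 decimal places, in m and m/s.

phase 1: p=-0.1934, T=0.392, ωT=1.382231, cosh=2.117399, sinh=1.866381; start (x,ẋ)=(-0.131800, 0.372200) → end (x,ẋ)=(0.134039, 1.193488)
phase 2: p=-0.0281, T=0.275, ωT=0.969678, cosh=1.508150, sinh=1.128944; start (x,ẋ)=(0.134039, 1.193488) → end (x,ẋ)=(0.598547, 2.445397)

x = 0.5985, ẋ = 2.4454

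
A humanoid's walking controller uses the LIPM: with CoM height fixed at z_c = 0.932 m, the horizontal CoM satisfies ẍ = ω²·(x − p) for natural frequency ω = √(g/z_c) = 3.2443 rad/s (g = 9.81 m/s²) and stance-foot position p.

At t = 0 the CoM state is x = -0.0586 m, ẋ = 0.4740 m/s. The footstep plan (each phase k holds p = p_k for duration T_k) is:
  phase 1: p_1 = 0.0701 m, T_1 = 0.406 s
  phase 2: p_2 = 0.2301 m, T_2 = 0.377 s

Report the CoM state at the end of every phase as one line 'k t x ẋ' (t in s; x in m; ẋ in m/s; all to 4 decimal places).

phase 1: p=0.0701, T=0.406, ωT=1.317186, cosh=2.000395, sinh=1.732507; start (x,ẋ)=(-0.058600, 0.474000) → end (x,ẋ)=(0.065773, 0.224794)
phase 2: p=0.2301, T=0.377, ωT=1.223101, cosh=1.846012, sinh=1.551696; start (x,ẋ)=(0.065773, 0.224794) → end (x,ẋ)=(0.034265, -0.412280)

1 0.4060 0.0658 0.2248
2 0.7830 0.0343 -0.4123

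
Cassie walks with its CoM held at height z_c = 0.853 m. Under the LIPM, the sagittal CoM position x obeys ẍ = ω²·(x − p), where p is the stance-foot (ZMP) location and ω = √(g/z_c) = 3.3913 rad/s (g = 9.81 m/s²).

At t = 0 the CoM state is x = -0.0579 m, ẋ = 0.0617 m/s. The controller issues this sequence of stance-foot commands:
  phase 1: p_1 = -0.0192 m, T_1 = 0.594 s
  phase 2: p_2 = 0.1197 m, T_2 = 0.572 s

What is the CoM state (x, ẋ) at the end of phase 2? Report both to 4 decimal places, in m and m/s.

x = -0.9088, ẋ = -3.4166

phase 1: p=-0.0192, T=0.594, ωT=2.014432, cosh=3.814933, sinh=3.681537; start (x,ẋ)=(-0.057900, 0.061700) → end (x,ẋ)=(-0.099857, -0.247796)
phase 2: p=0.1197, T=0.572, ωT=1.939824, cosh=3.550626, sinh=3.406897; start (x,ẋ)=(-0.099857, -0.247796) → end (x,ẋ)=(-0.908802, -3.416555)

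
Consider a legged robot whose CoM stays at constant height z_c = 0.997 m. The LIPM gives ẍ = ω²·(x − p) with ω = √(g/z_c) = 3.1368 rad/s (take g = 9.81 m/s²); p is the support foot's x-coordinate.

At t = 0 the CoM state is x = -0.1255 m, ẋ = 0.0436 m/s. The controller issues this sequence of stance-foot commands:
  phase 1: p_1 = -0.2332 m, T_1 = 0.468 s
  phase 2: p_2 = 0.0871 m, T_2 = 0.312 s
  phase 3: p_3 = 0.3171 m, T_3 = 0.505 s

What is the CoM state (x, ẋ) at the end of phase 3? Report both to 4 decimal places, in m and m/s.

phase 1: p=-0.2332, T=0.468, ωT=1.468022, cosh=2.285512, sinh=2.055131; start (x,ẋ)=(-0.125500, 0.043600) → end (x,ẋ)=(0.041515, 0.793940)
phase 2: p=0.0871, T=0.312, ωT=0.978682, cosh=1.518376, sinh=1.142570; start (x,ẋ)=(0.041515, 0.793940) → end (x,ẋ)=(0.307075, 1.042122)
phase 3: p=0.3171, T=0.505, ωT=1.584084, cosh=2.539980, sinh=2.334844; start (x,ẋ)=(0.307075, 1.042122) → end (x,ẋ)=(1.067329, 2.573546)

x = 1.0673, ẋ = 2.5735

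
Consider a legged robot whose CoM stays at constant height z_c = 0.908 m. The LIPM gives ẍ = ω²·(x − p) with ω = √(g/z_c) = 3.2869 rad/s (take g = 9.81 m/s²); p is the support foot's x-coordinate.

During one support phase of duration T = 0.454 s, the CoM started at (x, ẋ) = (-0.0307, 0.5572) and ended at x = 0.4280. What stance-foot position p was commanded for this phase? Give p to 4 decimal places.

p = -0.1062

ωT = 3.2869·0.454 = 1.492253; cosh(ωT) = 2.335984, sinh(ωT) = 2.111118
x(T) = p + (x₀−p)·cosh(ωT) + (ẋ₀/ω)·sinh(ωT) ⇒ p·(1 − cosh) = x(T) − x₀·cosh − (ẋ₀/ω)·sinh
numerator   = 0.4280 − (-0.0307)·2.335984 − (0.5572/3.2869)·2.111118 = 0.141835
denominator = 1 − 2.335984 = -1.335984
p = 0.141835 / -1.335984 = -0.1062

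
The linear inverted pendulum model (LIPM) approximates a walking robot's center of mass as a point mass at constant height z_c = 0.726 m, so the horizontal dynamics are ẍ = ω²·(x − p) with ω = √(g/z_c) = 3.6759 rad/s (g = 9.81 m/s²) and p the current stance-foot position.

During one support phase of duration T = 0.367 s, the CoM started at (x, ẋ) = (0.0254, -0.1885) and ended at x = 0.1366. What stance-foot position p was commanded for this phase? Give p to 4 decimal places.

p = -0.1671

ωT = 3.6759·0.367 = 1.349055; cosh(ωT) = 2.056634, sinh(ωT) = 1.797149
x(T) = p + (x₀−p)·cosh(ωT) + (ẋ₀/ω)·sinh(ωT) ⇒ p·(1 − cosh) = x(T) − x₀·cosh − (ẋ₀/ω)·sinh
numerator   = 0.1366 − (0.0254)·2.056634 − (-0.1885/3.6759)·1.797149 = 0.176519
denominator = 1 − 2.056634 = -1.056634
p = 0.176519 / -1.056634 = -0.1671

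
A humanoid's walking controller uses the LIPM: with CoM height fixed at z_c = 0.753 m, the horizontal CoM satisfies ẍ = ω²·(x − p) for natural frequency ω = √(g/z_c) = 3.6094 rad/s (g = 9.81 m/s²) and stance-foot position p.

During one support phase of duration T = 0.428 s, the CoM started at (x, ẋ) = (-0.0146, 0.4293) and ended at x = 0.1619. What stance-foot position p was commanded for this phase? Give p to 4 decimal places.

p = 0.0472

ωT = 3.6094·0.428 = 1.544823; cosh(ωT) = 2.450246, sinh(ωT) = 2.236897
x(T) = p + (x₀−p)·cosh(ωT) + (ẋ₀/ω)·sinh(ωT) ⇒ p·(1 − cosh) = x(T) − x₀·cosh − (ẋ₀/ω)·sinh
numerator   = 0.1619 − (-0.0146)·2.450246 − (0.4293/3.6094)·2.236897 = -0.068382
denominator = 1 − 2.450246 = -1.450246
p = -0.068382 / -1.450246 = 0.0472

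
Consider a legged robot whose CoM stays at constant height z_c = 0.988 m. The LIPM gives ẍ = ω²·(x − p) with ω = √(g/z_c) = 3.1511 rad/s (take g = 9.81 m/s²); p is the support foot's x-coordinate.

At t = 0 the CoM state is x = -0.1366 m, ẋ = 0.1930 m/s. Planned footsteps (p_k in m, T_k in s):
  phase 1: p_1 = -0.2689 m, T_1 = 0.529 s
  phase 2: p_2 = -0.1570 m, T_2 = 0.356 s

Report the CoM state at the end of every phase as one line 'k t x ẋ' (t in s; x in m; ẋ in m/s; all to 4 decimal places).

phase 1: p=-0.2689, T=0.529, ωT=1.666932, cosh=2.742360, sinh=2.553534; start (x,ẋ)=(-0.136600, 0.193000) → end (x,ẋ)=(0.250314, 1.593820)
phase 2: p=-0.1570, T=0.356, ωT=1.121792, cosh=1.698023, sinh=1.372327; start (x,ẋ)=(0.250314, 1.593820) → end (x,ẋ)=(1.228749, 4.467708)

1 0.5290 0.2503 1.5938
2 0.8850 1.2287 4.4677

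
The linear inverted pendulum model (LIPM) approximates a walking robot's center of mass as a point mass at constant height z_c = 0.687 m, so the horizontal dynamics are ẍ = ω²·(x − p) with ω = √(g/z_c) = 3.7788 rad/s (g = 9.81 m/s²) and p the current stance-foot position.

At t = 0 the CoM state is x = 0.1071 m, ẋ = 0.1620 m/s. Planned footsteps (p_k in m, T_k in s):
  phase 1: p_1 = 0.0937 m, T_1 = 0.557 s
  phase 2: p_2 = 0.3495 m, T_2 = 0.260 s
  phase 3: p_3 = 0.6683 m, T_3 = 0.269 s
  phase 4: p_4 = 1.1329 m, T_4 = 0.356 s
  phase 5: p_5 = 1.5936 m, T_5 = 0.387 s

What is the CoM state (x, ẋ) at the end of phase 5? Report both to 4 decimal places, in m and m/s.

x = 1.9727, ẋ = 1.9761

phase 1: p=0.0937, T=0.557, ωT=2.104792, cosh=4.163632, sinh=4.041761; start (x,ẋ)=(0.107100, 0.162000) → end (x,ẋ)=(0.322766, 0.879167)
phase 2: p=0.3495, T=0.260, ωT=0.982488, cosh=1.522736, sinh=1.148358; start (x,ẋ)=(0.322766, 0.879167) → end (x,ẋ)=(0.575965, 1.222729)
phase 3: p=0.6683, T=0.269, ωT=1.016497, cosh=1.562679, sinh=1.200819; start (x,ẋ)=(0.575965, 1.222729) → end (x,ẋ)=(0.912567, 1.491750)
phase 4: p=1.1329, T=0.356, ωT=1.345253, cosh=2.049815, sinh=1.789342; start (x,ẋ)=(0.912567, 1.491750) → end (x,ẋ)=(1.387632, 1.568014)
phase 5: p=1.5936, T=0.387, ωT=1.462396, cosh=2.273984, sinh=2.042303; start (x,ẋ)=(1.387632, 1.568014) → end (x,ẋ)=(1.972687, 1.976093)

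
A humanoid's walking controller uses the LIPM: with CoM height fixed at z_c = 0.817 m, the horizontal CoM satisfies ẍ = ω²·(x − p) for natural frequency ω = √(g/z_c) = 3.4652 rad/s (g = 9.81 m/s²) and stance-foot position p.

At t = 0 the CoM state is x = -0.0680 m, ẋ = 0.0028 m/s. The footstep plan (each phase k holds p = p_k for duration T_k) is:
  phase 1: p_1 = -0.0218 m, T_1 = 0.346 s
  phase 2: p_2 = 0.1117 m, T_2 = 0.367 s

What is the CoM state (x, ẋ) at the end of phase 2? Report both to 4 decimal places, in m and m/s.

x = -0.4156, ẋ = -1.6838

phase 1: p=-0.0218, T=0.346, ωT=1.198959, cosh=1.809086, sinh=1.507578; start (x,ẋ)=(-0.068000, 0.002800) → end (x,ẋ)=(-0.104162, -0.236286)
phase 2: p=0.1117, T=0.367, ωT=1.271728, cosh=1.923680, sinh=1.643333; start (x,ẋ)=(-0.104162, -0.236286) → end (x,ẋ)=(-0.415605, -1.683757)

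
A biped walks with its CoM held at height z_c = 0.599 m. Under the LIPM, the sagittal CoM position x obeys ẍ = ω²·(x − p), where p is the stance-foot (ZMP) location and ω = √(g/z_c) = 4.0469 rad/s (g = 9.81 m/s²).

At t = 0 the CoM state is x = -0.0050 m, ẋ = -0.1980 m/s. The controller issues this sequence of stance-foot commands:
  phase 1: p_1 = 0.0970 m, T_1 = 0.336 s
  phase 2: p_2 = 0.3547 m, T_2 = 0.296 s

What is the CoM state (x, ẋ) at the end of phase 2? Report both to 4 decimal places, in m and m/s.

x = -1.0870, ẋ = -5.5031

phase 1: p=0.0970, T=0.336, ωT=1.359758, cosh=2.075987, sinh=1.819265; start (x,ẋ)=(-0.005000, -0.198000) → end (x,ẋ)=(-0.203761, -1.162008)
phase 2: p=0.3547, T=0.296, ωT=1.197882, cosh=1.807463, sinh=1.505630; start (x,ẋ)=(-0.203761, -1.162008) → end (x,ẋ)=(-1.087017, -5.503064)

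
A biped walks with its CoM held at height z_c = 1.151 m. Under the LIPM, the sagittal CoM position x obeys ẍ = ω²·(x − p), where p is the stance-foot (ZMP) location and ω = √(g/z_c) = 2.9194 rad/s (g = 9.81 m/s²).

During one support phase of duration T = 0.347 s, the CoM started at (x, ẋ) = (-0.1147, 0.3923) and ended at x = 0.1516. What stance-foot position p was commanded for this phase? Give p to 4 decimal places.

ωT = 2.9194·0.347 = 1.013032; cosh(ωT) = 1.558527, sinh(ωT) = 1.195411
x(T) = p + (x₀−p)·cosh(ωT) + (ẋ₀/ω)·sinh(ωT) ⇒ p·(1 − cosh) = x(T) − x₀·cosh − (ẋ₀/ω)·sinh
numerator   = 0.1516 − (-0.1147)·1.558527 − (0.3923/2.9194)·1.195411 = 0.169727
denominator = 1 − 1.558527 = -0.558527
p = 0.169727 / -0.558527 = -0.3039

p = -0.3039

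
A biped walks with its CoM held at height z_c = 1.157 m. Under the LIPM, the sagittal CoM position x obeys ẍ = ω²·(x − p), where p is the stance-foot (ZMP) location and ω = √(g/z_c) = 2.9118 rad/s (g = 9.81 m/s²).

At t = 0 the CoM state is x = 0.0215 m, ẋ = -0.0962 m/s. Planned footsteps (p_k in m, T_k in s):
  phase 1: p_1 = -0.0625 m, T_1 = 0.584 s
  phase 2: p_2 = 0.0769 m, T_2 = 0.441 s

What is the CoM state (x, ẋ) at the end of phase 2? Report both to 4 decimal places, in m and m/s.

x = 0.3128, ẋ = 0.7821

phase 1: p=-0.0625, T=0.584, ωT=1.700491, cosh=2.829615, sinh=2.647022; start (x,ẋ)=(0.021500, -0.096200) → end (x,ẋ)=(0.087735, 0.375229)
phase 2: p=0.0769, T=0.441, ωT=1.284104, cosh=1.944164, sinh=1.667266; start (x,ẋ)=(0.087735, 0.375229) → end (x,ẋ)=(0.312818, 0.782110)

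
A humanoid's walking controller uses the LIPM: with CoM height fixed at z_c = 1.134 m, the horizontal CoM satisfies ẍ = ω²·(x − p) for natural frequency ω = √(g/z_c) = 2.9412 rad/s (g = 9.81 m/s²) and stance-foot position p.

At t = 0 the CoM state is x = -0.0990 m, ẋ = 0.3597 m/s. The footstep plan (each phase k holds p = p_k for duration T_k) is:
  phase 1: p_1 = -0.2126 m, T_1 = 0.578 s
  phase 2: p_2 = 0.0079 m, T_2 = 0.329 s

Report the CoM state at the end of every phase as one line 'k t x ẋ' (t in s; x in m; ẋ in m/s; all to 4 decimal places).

phase 1: p=-0.2126, T=0.578, ωT=1.700014, cosh=2.828351, sinh=2.645670; start (x,ẋ)=(-0.099000, 0.359700) → end (x,ẋ)=(0.432258, 1.901330)
phase 2: p=0.0079, T=0.329, ωT=0.967655, cosh=1.505869, sinh=1.125896; start (x,ẋ)=(0.432258, 1.901330) → end (x,ẋ)=(1.374760, 4.268411)

1 0.5780 0.4323 1.9013
2 0.9070 1.3748 4.2684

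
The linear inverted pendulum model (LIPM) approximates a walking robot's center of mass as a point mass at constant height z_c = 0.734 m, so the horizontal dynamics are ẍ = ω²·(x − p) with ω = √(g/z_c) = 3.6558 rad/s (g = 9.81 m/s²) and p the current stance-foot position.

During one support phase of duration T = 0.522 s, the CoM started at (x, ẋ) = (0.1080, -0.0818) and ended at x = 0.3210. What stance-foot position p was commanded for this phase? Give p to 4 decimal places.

p = -0.0093

ωT = 3.6558·0.522 = 1.908328; cosh(ωT) = 3.445066, sinh(ωT) = 3.296738
x(T) = p + (x₀−p)·cosh(ωT) + (ẋ₀/ω)·sinh(ωT) ⇒ p·(1 − cosh) = x(T) − x₀·cosh − (ẋ₀/ω)·sinh
numerator   = 0.3210 − (0.1080)·3.445066 − (-0.0818/3.6558)·3.296738 = 0.022699
denominator = 1 − 3.445066 = -2.445066
p = 0.022699 / -2.445066 = -0.0093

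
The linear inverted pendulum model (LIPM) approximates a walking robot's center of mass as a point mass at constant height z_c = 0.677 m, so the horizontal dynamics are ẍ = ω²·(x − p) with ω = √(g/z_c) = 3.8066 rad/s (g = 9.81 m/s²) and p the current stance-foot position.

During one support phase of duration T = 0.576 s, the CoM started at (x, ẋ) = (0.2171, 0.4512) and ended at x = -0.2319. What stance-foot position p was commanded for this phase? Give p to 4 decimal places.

ωT = 3.8066·0.576 = 2.192602; cosh(ωT) = 4.535058, sinh(ωT) = 4.423432
x(T) = p + (x₀−p)·cosh(ωT) + (ẋ₀/ω)·sinh(ωT) ⇒ p·(1 − cosh) = x(T) − x₀·cosh − (ẋ₀/ω)·sinh
numerator   = -0.2319 − (0.2171)·4.535058 − (0.4512/3.8066)·4.423432 = -1.740775
denominator = 1 − 4.535058 = -3.535058
p = -1.740775 / -3.535058 = 0.4924

p = 0.4924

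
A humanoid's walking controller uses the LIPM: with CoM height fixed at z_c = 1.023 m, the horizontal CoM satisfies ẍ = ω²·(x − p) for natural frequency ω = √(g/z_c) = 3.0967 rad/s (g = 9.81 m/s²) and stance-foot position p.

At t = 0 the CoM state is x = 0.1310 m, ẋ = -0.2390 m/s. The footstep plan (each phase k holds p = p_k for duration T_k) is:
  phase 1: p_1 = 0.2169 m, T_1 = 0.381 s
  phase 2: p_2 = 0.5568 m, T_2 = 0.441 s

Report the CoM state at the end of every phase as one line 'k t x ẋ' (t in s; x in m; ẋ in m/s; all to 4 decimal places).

phase 1: p=0.2169, T=0.381, ωT=1.179843, cosh=1.780595, sinh=1.473268; start (x,ẋ)=(0.131000, -0.239000) → end (x,ẋ)=(-0.049758, -0.817461)
phase 2: p=0.5568, T=0.441, ωT=1.365645, cosh=2.086732, sinh=1.831516; start (x,ẋ)=(-0.049758, -0.817461) → end (x,ẋ)=(-1.192405, -5.146012)

1 0.3810 -0.0498 -0.8175
2 0.8220 -1.1924 -5.1460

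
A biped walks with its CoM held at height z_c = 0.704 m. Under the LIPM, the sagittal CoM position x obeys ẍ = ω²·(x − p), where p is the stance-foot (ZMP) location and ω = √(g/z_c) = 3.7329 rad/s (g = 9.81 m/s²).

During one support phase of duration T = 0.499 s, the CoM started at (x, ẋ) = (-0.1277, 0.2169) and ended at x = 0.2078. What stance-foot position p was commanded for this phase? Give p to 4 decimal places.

p = -0.1942

ωT = 3.7329·0.499 = 1.862717; cosh(ωT) = 3.298232, sinh(ωT) = 3.142982
x(T) = p + (x₀−p)·cosh(ωT) + (ẋ₀/ω)·sinh(ωT) ⇒ p·(1 − cosh) = x(T) − x₀·cosh − (ẋ₀/ω)·sinh
numerator   = 0.2078 − (-0.1277)·3.298232 − (0.2169/3.7329)·3.142982 = 0.446361
denominator = 1 − 3.298232 = -2.298232
p = 0.446361 / -2.298232 = -0.1942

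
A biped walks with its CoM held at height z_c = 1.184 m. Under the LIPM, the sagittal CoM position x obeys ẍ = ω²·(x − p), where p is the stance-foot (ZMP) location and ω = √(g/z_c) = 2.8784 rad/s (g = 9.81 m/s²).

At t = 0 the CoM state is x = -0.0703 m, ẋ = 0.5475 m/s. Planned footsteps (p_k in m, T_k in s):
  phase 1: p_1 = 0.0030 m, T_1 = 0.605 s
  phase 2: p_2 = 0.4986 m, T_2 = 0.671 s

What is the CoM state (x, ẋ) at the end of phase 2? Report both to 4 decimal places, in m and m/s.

phase 1: p=0.0030, T=0.605, ωT=1.741432, cosh=2.940389, sinh=2.765119; start (x,ẋ)=(-0.070300, 0.547500) → end (x,ẋ)=(0.313422, 1.026459)
phase 2: p=0.4986, T=0.671, ωT=1.931406, cosh=3.522075, sinh=3.377131; start (x,ẋ)=(0.313422, 1.026459) → end (x,ẋ)=(1.050701, 1.815205)

x = 1.0507, ẋ = 1.8152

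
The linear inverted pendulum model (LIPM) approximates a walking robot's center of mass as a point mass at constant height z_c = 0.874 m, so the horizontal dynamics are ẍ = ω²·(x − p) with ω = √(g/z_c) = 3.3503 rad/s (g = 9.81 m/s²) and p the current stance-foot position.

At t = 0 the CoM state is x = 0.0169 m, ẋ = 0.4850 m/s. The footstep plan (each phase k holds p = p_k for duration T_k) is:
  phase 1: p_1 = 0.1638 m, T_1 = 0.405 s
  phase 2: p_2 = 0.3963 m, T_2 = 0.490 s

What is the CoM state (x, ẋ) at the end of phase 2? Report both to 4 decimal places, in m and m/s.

phase 1: p=0.1638, T=0.405, ωT=1.356872, cosh=2.070744, sinh=1.813279; start (x,ẋ)=(0.016900, 0.485000) → end (x,ẋ)=(0.122104, 0.111889)
phase 2: p=0.3963, T=0.490, ωT=1.641647, cosh=2.678664, sinh=2.485003; start (x,ẋ)=(0.122104, 0.111889) → end (x,ẋ)=(-0.255189, -1.983110)

x = -0.2552, ẋ = -1.9831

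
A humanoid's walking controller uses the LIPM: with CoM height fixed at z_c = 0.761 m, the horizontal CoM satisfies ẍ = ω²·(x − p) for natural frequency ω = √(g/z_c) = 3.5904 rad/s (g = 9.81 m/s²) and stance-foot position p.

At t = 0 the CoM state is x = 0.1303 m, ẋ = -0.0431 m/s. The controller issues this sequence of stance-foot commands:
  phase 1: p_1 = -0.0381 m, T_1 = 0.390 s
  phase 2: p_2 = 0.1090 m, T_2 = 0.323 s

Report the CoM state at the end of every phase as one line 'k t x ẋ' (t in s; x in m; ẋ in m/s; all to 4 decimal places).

phase 1: p=-0.0381, T=0.390, ωT=1.400256, cosh=2.151386, sinh=1.904852; start (x,ẋ)=(0.130300, -0.043100) → end (x,ẋ)=(0.301327, 1.058993)
phase 2: p=0.1090, T=0.323, ωT=1.159699, cosh=1.751277, sinh=1.437697; start (x,ẋ)=(0.301327, 1.058993) → end (x,ẋ)=(0.869869, 2.847366)

1 0.3900 0.3013 1.0590
2 0.7130 0.8699 2.8474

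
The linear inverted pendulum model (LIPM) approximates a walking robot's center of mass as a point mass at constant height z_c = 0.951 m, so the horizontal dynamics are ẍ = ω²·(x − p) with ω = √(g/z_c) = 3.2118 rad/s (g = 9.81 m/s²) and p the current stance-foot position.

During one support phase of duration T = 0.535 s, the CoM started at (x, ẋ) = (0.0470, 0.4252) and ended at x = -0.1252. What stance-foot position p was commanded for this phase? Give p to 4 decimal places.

p = 0.3290

ωT = 3.2118·0.535 = 1.718313; cosh(ωT) = 2.877242, sinh(ωT) = 2.697873
x(T) = p + (x₀−p)·cosh(ωT) + (ẋ₀/ω)·sinh(ωT) ⇒ p·(1 − cosh) = x(T) − x₀·cosh − (ẋ₀/ω)·sinh
numerator   = -0.1252 − (0.0470)·2.877242 − (0.4252/3.2118)·2.697873 = -0.617593
denominator = 1 − 2.877242 = -1.877242
p = -0.617593 / -1.877242 = 0.3290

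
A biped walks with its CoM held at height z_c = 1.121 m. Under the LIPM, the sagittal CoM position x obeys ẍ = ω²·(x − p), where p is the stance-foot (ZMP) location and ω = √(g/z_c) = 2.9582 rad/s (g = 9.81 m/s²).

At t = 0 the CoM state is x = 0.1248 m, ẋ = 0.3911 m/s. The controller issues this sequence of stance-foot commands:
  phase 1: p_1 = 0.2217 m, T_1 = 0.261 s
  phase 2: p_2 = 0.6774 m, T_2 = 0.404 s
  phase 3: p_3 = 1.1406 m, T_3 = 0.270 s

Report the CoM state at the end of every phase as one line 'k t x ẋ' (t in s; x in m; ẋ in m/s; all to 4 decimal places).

phase 1: p=0.2217, T=0.261, ωT=0.772090, cosh=1.313166, sinh=0.851120; start (x,ẋ)=(0.124800, 0.391100) → end (x,ẋ)=(0.206980, 0.269606)
phase 2: p=0.6774, T=0.404, ωT=1.195113, cosh=1.803300, sinh=1.500630; start (x,ẋ)=(0.206980, 0.269606) → end (x,ẋ)=(-0.034144, -1.602092)
phase 3: p=1.1406, T=0.270, ωT=0.798714, cosh=1.336294, sinh=0.886387; start (x,ẋ)=(-0.034144, -1.602092) → end (x,ẋ)=(-0.909249, -5.221173)

1 0.2610 0.2070 0.2696
2 0.6650 -0.0341 -1.6021
3 0.9350 -0.9092 -5.2212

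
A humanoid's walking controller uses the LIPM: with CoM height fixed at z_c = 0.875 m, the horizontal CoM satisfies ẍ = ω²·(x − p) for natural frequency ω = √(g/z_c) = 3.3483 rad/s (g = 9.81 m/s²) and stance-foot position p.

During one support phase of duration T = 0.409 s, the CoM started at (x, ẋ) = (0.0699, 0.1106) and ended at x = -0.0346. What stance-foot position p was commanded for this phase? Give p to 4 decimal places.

ωT = 3.3483·0.409 = 1.369455; cosh(ωT) = 2.093725, sinh(ωT) = 1.839480
x(T) = p + (x₀−p)·cosh(ωT) + (ẋ₀/ω)·sinh(ωT) ⇒ p·(1 − cosh) = x(T) − x₀·cosh − (ẋ₀/ω)·sinh
numerator   = -0.0346 − (0.0699)·2.093725 − (0.1106/3.3483)·1.839480 = -0.241713
denominator = 1 − 2.093725 = -1.093725
p = -0.241713 / -1.093725 = 0.2210

p = 0.2210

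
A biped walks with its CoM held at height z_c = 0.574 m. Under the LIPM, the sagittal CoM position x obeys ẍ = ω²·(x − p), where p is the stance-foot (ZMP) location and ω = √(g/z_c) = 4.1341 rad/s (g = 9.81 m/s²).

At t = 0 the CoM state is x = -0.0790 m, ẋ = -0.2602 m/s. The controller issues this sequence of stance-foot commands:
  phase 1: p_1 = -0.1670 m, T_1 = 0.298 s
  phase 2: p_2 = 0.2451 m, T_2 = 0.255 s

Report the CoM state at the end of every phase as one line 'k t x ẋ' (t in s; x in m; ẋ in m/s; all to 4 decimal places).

1 0.2980 -0.1020 0.0866
2 0.5530 -0.2871 -1.6698

phase 1: p=-0.1670, T=0.298, ωT=1.231962, cosh=1.859834, sinh=1.568114; start (x,ẋ)=(-0.079000, -0.260200) → end (x,ẋ)=(-0.102032, 0.086552)
phase 2: p=0.2451, T=0.255, ωT=1.054196, cosh=1.609069, sinh=1.260596; start (x,ẋ)=(-0.102032, 0.086552) → end (x,ẋ)=(-0.287067, -1.669784)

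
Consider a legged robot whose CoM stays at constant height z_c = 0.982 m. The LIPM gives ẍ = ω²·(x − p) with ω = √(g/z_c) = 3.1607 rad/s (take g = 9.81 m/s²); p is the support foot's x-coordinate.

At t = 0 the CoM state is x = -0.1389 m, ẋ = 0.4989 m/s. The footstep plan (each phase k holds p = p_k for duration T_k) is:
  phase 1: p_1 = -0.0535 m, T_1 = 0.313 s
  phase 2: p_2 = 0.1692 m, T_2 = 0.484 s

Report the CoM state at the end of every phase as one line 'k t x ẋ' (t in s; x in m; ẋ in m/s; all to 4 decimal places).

1 0.3130 -0.0013 0.4508
2 0.7970 0.0709 -0.0962

phase 1: p=-0.0535, T=0.313, ωT=0.989299, cosh=1.530593, sinh=1.158756; start (x,ẋ)=(-0.138900, 0.498900) → end (x,ẋ)=(-0.001309, 0.450837)
phase 2: p=0.1692, T=0.484, ωT=1.529779, cosh=2.416869, sinh=2.200286; start (x,ẋ)=(-0.001309, 0.450837) → end (x,ẋ)=(0.070947, -0.096181)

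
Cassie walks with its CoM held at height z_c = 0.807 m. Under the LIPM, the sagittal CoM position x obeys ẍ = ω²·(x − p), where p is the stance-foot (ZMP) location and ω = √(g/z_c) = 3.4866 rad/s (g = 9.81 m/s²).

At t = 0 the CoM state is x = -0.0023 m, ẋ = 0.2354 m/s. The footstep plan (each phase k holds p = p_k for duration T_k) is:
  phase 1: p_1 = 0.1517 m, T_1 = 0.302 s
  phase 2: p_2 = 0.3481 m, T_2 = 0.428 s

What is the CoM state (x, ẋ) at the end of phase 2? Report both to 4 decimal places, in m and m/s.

phase 1: p=0.1517, T=0.302, ωT=1.052953, cosh=1.607504, sinh=1.258598; start (x,ẋ)=(-0.002300, 0.235400) → end (x,ẋ)=(-0.010881, -0.297381)
phase 2: p=0.3481, T=0.428, ωT=1.492265, cosh=2.336009, sinh=2.111147; start (x,ẋ)=(-0.010881, -0.297381) → end (x,ẋ)=(-0.670547, -3.337041)

x = -0.6705, ẋ = -3.3370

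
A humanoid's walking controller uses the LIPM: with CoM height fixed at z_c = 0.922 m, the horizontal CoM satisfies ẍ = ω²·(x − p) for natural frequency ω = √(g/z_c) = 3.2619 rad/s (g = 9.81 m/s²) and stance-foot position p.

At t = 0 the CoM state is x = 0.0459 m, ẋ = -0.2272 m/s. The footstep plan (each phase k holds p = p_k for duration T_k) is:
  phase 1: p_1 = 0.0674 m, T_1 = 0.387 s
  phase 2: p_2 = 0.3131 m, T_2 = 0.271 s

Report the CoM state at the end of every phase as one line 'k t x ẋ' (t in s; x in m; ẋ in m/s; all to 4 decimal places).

phase 1: p=0.0674, T=0.387, ωT=1.262355, cosh=1.908361, sinh=1.625374; start (x,ẋ)=(0.045900, -0.227200) → end (x,ẋ)=(-0.086841, -0.547568)
phase 2: p=0.3131, T=0.271, ωT=0.883975, cosh=1.416820, sinh=1.003682; start (x,ẋ)=(-0.086841, -0.547568) → end (x,ẋ)=(-0.422031, -2.085178)

1 0.3870 -0.0868 -0.5476
2 0.6580 -0.4220 -2.0852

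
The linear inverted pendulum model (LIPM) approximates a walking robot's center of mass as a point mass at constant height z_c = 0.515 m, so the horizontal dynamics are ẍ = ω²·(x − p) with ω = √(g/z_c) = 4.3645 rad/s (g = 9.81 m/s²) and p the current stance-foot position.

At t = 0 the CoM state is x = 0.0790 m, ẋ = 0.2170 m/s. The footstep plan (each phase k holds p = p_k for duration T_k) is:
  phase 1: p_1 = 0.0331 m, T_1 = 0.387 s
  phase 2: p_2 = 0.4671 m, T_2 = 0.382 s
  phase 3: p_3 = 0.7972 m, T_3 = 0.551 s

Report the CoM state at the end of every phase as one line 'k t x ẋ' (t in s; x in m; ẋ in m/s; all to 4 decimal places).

phase 1: p=0.0331, T=0.387, ωT=1.689061, cosh=2.799545, sinh=2.614852; start (x,ẋ)=(0.079000, 0.217000) → end (x,ẋ)=(0.291608, 1.131336)
phase 2: p=0.4671, T=0.382, ωT=1.667239, cosh=2.743144, sinh=2.554377; start (x,ẋ)=(0.291608, 1.131336) → end (x,ẋ)=(0.647828, 1.146929)
phase 3: p=0.7972, T=0.551, ωT=2.404840, cosh=5.583466, sinh=5.493186; start (x,ẋ)=(0.647828, 1.146929) → end (x,ẋ)=(1.406717, 2.822639)

1 0.3870 0.2916 1.1313
2 0.7690 0.6478 1.1469
3 1.3200 1.4067 2.8226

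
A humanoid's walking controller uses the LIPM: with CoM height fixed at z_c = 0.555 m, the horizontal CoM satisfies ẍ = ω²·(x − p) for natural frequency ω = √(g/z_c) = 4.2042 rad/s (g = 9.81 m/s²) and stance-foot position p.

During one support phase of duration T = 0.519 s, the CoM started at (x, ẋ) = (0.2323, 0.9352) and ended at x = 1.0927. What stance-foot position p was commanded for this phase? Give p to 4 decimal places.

p = 0.2647

ωT = 4.2042·0.519 = 2.181980; cosh(ωT) = 4.488328, sinh(ωT) = 4.375510
x(T) = p + (x₀−p)·cosh(ωT) + (ẋ₀/ω)·sinh(ωT) ⇒ p·(1 − cosh) = x(T) − x₀·cosh − (ẋ₀/ω)·sinh
numerator   = 1.0927 − (0.2323)·4.488328 − (0.9352/4.2042)·4.375510 = -0.923245
denominator = 1 − 4.488328 = -3.488328
p = -0.923245 / -3.488328 = 0.2647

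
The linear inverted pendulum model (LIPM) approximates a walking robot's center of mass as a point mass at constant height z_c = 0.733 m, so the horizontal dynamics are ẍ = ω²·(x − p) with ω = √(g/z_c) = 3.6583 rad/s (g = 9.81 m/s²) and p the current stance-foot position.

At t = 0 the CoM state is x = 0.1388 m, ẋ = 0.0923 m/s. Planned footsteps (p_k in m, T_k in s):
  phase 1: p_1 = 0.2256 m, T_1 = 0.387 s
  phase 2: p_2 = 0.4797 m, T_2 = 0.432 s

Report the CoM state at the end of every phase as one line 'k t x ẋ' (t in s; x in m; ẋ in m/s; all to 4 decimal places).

phase 1: p=0.2256, T=0.387, ωT=1.415762, cosh=2.181183, sinh=1.938442; start (x,ẋ)=(0.138800, 0.092300) → end (x,ẋ)=(0.085181, -0.414211)
phase 2: p=0.4797, T=0.432, ωT=1.580386, cosh=2.531362, sinh=2.325466; start (x,ẋ)=(0.085181, -0.414211) → end (x,ẋ)=(-0.782272, -4.404792)

1 0.3870 0.0852 -0.4142
2 0.8190 -0.7823 -4.4048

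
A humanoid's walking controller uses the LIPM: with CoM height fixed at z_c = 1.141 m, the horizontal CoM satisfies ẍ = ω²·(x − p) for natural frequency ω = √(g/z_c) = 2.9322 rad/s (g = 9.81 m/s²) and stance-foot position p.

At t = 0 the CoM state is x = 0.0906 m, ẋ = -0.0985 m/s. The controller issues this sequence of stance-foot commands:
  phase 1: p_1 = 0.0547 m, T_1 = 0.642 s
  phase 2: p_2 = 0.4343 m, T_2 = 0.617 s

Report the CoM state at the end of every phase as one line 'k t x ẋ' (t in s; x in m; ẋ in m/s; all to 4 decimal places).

phase 1: p=0.0547, T=0.642, ωT=1.882472, cosh=3.360971, sinh=3.208757; start (x,ẋ)=(0.090600, -0.098500) → end (x,ẋ)=(0.067569, 0.006717)
phase 2: p=0.4343, T=0.617, ωT=1.809167, cosh=3.134576, sinh=2.970786; start (x,ẋ)=(0.067569, 0.006717) → end (x,ẋ)=(-0.708442, -3.173518)

1 0.6420 0.0676 0.0067
2 1.2590 -0.7084 -3.1735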